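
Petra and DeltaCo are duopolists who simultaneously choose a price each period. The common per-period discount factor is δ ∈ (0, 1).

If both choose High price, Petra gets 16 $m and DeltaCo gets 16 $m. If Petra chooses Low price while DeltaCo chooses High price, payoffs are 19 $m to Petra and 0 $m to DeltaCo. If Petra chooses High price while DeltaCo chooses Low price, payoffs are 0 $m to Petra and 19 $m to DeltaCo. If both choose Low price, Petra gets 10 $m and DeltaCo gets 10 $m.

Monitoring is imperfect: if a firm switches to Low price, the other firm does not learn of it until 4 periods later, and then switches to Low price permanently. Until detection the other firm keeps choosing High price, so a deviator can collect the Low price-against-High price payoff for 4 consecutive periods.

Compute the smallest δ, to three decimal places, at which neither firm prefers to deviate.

0.760

A deviator earns 19 for 4 periods, then 10 forever; cooperating earns 16 forever. Multiplying the IC by (1−δ):
16 ≥ 19(1−δ^4) + 10δ^4, so 9·δ^4 ≥ 3 and δ^4 ≥ 1/3.
δ ≥ (1/3)^(1/4) ≈ 0.760.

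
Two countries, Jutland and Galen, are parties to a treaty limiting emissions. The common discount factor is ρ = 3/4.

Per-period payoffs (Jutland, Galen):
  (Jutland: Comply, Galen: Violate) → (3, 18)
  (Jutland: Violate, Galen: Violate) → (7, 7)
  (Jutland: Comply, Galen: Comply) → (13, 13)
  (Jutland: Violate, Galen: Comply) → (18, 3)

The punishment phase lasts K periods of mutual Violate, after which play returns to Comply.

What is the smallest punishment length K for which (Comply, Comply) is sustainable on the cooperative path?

IC: ρ(1−ρ^K)/(1−ρ) ≥ (18−13)/(13−7) = 5/6.
With ρ = 3/4: need 1 − ρ^K ≥ 5/6·(1−3/4)/(3/4), i.e. ρ^K ≤ 0.7222.
Since (3/4)^1 = 0.7500 and (3/4)^2 = 0.5625, the smallest such K is 2.

2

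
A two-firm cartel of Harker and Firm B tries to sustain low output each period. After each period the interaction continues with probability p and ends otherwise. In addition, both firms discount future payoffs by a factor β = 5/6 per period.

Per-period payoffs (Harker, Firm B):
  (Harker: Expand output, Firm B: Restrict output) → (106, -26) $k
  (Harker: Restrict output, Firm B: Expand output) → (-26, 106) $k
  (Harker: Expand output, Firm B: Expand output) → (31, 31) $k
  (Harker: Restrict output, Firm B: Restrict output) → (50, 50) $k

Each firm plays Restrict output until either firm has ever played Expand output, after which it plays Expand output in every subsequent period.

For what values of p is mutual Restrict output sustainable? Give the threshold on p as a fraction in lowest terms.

112/125

Expected continuation weight on next period's payoff is β·p = 5/6·p, which plays the role of the discount factor.
Cooperation requires 5/6·p ≥ (106−50)/(106−31) = 56/75, hence p ≥ 112/125.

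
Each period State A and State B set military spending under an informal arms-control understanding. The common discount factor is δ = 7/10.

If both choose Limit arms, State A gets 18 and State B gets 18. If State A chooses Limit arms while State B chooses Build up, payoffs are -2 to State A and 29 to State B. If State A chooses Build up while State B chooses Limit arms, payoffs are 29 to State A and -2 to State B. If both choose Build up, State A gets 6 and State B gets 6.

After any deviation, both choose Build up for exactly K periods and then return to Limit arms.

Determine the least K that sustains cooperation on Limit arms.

Need Σ_{k=1}^{K} δ^k ≥ (29−18)/(18−6) = 0.9167 at δ = 7/10.
At K = 1 the sum is 0.7000 < 0.9167; at K = 2 it is 1.1900 ≥ 0.9167.
So the minimum punishment length is K = 2.

2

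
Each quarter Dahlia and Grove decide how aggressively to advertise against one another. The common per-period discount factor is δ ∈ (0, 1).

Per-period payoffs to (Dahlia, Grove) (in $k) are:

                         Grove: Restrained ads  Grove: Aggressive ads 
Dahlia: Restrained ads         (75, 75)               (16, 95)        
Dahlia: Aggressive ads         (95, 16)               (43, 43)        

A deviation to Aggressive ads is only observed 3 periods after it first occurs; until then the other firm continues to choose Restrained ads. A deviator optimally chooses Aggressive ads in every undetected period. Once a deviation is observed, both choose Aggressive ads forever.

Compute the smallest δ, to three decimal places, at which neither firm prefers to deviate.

0.727

Deviating for the 3 undetected periods gains 95−75 = 20 per period over cooperation, then loses 75−43 = 32 per period forever once punishment starts.
Gain: 20(1 + δ + … + δ^2); loss: 32·δ^3/(1−δ).
No profitable deviation ⇔ 20(1−δ^3) ≤ 32·δ^3, i.e. δ^3 ≥ 20/(20+32) = 5/13.
Hence δ ≥ (5/13)^(1/3) ≈ 0.727.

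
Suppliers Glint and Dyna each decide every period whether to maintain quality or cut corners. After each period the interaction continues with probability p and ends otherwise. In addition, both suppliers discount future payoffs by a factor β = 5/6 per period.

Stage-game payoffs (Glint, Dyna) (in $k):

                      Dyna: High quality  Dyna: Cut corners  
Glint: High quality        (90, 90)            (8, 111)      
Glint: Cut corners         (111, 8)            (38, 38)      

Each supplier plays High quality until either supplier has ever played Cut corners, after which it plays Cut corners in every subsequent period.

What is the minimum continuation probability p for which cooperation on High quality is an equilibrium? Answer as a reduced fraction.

With continuation probability p and discount β, the effective per-period discount factor is βp.
Grim-trigger IC: βp ≥ (111−90)/(111−38) = 21/73.
So p ≥ (21/73)/(5/6) = 126/365.

126/365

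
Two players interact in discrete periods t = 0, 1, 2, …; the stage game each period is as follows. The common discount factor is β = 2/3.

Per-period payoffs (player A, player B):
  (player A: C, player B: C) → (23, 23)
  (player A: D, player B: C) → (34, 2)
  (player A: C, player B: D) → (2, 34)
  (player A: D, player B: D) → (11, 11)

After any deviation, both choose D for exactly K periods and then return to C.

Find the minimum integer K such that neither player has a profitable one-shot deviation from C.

No profitable deviation requires (23−11)(β+…+β^K) ≥ 34−23, i.e. β+…+β^K ≥ 11/12 ≈ 0.9167.
With β = 2/3, the partial sums are K=1: 0.6667, K=2: 1.1111.
K = 2 is the first length at which the sum reaches 0.9167.

2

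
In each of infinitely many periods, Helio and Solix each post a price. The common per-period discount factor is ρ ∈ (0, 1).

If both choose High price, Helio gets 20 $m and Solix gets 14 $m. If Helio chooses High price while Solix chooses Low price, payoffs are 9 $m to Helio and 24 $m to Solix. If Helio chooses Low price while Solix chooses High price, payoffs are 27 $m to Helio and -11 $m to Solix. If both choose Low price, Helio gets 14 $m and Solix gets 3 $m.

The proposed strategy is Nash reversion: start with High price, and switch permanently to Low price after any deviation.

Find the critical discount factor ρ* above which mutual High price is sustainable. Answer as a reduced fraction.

For Helio: deviation gain 27−20 = 7, per-period punishment loss 20−14 = 6. IC gives ρ ≥ 7/13.
For Solix: gain 10, loss 11 per period, so ρ ≥ 10/21.
The tighter constraint is Helio's, so cooperation needs ρ ≥ 7/13.

7/13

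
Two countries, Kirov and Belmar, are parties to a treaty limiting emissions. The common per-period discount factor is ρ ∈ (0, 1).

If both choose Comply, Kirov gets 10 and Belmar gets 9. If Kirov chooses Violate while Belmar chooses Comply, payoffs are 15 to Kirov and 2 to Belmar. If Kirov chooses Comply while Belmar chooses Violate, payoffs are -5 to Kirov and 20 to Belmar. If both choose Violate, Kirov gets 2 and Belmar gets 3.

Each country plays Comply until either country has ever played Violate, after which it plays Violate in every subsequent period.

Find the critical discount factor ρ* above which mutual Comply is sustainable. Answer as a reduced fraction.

Kirov: cooperation gives 10 each period; deviation gives 15 once then 2 forever.
  10/(1−ρ) ≥ 15 + 2ρ/(1−ρ) ⇒ ρ ≥ 5/13.
Belmar: cooperation gives 9 each period; deviation gives 20 once then 3 forever.
  ρ ≥ 11/17.
Both must hold, so the binding constraint is Belmar's: ρ ≥ 11/17.

11/17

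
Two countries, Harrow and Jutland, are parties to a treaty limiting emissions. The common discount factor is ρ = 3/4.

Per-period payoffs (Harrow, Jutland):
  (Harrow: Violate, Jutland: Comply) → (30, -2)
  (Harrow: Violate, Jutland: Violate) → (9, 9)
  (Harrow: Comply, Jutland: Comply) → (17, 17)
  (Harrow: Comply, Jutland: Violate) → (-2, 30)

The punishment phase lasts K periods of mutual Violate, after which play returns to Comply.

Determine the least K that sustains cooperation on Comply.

Need Σ_{k=1}^{K} ρ^k ≥ (30−17)/(17−9) = 1.6250 at ρ = 3/4.
At K = 2 the sum is 1.3125 < 1.6250; at K = 3 it is 1.7344 ≥ 1.6250.
So the minimum punishment length is K = 3.

3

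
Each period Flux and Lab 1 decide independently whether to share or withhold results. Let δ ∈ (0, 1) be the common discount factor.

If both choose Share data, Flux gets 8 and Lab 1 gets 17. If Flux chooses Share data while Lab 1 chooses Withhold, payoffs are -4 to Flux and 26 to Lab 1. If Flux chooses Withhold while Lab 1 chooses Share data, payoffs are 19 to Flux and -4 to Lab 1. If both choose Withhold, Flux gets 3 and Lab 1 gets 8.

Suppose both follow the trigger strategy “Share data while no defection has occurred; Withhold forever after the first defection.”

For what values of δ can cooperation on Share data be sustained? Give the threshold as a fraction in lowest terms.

For Flux: deviation gain 19−8 = 11, per-period punishment loss 8−3 = 5. IC gives δ ≥ 11/16.
For Lab 1: gain 9, loss 9 per period, so δ ≥ 9/18 = 1/2.
The tighter constraint is Flux's, so cooperation needs δ ≥ 11/16.

11/16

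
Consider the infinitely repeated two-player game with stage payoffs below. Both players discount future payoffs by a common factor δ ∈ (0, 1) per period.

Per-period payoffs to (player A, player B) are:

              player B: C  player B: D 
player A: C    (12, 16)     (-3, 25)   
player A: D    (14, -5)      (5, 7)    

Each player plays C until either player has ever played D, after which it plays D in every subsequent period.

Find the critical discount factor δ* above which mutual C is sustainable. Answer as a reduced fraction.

player A: cooperation gives 12 each period; deviation gives 14 once then 5 forever.
  12/(1−δ) ≥ 14 + 5δ/(1−δ) ⇒ δ ≥ 2/9.
player B: cooperation gives 16 each period; deviation gives 25 once then 7 forever.
  δ ≥ 9/18 = 1/2.
Both must hold, so the binding constraint is player B's: δ ≥ 1/2.

1/2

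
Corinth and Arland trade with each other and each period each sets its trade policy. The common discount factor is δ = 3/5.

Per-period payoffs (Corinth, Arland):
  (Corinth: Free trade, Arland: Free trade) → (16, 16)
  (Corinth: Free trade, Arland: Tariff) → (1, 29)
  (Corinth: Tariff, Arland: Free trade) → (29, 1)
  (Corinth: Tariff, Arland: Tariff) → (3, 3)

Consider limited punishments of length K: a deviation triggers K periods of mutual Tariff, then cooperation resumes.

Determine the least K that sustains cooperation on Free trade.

Need Σ_{k=1}^{K} δ^k ≥ (29−16)/(16−3) = 1.0000 at δ = 3/5.
At K = 2 the sum is 0.9600 < 1.0000; at K = 3 it is 1.1760 ≥ 1.0000.
So the minimum punishment length is K = 3.

3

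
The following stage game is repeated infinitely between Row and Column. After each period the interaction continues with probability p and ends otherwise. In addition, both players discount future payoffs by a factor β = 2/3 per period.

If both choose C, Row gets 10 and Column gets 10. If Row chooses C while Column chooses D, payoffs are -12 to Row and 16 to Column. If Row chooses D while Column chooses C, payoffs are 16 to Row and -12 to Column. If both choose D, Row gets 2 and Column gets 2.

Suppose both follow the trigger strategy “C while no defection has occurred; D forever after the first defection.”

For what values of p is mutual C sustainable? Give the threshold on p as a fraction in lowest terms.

9/14

Expected continuation weight on next period's payoff is β·p = 2/3·p, which plays the role of the discount factor.
Cooperation requires 2/3·p ≥ (16−10)/(16−2) = 3/7, hence p ≥ 9/14.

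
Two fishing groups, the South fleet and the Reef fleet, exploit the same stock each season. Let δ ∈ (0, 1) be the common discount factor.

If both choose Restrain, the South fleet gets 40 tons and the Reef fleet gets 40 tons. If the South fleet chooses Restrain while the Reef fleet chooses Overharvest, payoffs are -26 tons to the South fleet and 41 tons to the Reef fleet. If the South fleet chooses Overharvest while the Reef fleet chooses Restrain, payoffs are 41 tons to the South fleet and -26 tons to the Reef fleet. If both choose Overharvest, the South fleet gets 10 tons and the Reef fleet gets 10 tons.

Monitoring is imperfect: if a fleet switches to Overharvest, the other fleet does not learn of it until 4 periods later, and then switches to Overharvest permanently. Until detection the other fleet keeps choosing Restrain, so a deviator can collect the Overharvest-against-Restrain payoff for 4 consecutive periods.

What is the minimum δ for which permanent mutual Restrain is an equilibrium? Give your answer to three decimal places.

A deviator earns 41 for 4 periods, then 10 forever; cooperating earns 40 forever. Multiplying the IC by (1−δ):
40 ≥ 41(1−δ^4) + 10δ^4, so 31·δ^4 ≥ 1 and δ^4 ≥ 1/31.
δ ≥ (1/31)^(1/4) ≈ 0.424.

0.424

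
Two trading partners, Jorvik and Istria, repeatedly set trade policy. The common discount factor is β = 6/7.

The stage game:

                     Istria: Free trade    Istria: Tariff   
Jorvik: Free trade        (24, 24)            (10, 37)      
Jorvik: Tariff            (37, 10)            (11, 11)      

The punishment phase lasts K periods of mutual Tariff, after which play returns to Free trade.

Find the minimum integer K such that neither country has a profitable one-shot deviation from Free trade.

2

No profitable deviation requires (24−11)(β+…+β^K) ≥ 37−24, i.e. β+…+β^K ≥ 1 ≈ 1.0000.
With β = 6/7, the partial sums are K=1: 0.8571, K=2: 1.5918.
K = 2 is the first length at which the sum reaches 1.0000.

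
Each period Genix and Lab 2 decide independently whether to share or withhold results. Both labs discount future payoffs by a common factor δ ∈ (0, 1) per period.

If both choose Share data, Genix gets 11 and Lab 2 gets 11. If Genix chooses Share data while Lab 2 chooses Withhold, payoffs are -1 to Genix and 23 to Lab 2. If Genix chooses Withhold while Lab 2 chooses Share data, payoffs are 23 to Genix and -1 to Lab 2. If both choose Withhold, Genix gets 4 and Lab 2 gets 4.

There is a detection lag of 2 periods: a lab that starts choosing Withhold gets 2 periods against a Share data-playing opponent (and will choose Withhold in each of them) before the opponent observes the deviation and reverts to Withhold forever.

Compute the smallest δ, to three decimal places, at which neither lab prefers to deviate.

0.795

Deviating for the 2 undetected periods gains 23−11 = 12 per period over cooperation, then loses 11−4 = 7 per period forever once punishment starts.
Gain: 12(1 + δ + … + δ^1); loss: 7·δ^2/(1−δ).
No profitable deviation ⇔ 12(1−δ^2) ≤ 7·δ^2, i.e. δ^2 ≥ 12/(12+7) = 12/19.
Hence δ ≥ (12/19)^(1/2) ≈ 0.795.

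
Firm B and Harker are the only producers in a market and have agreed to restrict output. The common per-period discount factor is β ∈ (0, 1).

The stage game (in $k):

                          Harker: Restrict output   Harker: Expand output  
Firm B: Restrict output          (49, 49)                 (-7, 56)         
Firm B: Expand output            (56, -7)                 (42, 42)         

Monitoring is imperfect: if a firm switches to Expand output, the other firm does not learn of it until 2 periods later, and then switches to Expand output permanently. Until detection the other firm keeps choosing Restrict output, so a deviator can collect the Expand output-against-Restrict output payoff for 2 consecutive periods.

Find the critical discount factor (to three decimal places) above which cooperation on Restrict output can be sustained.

The best deviation is to choose Expand output for all 2 undetected periods, earning 56 each, then 42 forever once detected.
Deviation value: 56(1−β^2)/(1−β) + 42β^2/(1−β); cooperation value: 49/(1−β).
IC: 49 ≥ 56(1−β^2) + 42β^2 = 56 − 14β^2.
So β^2 ≥ 7/14 = 1/2, giving β ≥ (1/2)^(1/2) ≈ 0.707.

0.707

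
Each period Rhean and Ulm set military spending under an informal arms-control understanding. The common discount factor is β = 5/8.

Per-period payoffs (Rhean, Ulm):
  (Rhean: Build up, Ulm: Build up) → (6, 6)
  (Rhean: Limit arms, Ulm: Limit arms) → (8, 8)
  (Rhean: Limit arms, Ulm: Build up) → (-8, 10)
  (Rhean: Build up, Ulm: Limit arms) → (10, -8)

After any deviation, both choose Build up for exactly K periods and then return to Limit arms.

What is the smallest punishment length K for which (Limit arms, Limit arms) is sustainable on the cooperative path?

Need Σ_{k=1}^{K} β^k ≥ (10−8)/(8−6) = 1.0000 at β = 5/8.
At K = 1 the sum is 0.6250 < 1.0000; at K = 2 it is 1.0156 ≥ 1.0000.
So the minimum punishment length is K = 2.

2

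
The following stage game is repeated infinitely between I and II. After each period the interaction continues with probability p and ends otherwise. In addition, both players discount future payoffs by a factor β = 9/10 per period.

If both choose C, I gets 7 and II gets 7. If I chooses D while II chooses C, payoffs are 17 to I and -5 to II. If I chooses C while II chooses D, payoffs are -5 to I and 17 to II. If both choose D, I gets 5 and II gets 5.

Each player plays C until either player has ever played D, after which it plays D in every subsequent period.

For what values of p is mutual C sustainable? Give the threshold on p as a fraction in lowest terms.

25/27

With continuation probability p and discount β, the effective per-period discount factor is βp.
Grim-trigger IC: βp ≥ (17−7)/(17−5) = 5/6.
So p ≥ (5/6)/(9/10) = 25/27.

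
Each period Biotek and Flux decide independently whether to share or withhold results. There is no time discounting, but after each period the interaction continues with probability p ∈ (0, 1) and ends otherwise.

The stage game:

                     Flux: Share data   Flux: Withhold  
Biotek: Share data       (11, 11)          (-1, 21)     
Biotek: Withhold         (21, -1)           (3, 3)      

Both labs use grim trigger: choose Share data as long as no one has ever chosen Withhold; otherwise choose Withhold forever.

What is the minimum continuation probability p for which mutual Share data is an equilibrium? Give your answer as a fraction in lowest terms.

With no time discounting, the continuation probability p plays the role of the discount factor.
Grim-trigger IC: 11/(1−p) ≥ 21 + 3p/(1−p) ⇒ p ≥ (21−11)/(21−3) = 5/9.

5/9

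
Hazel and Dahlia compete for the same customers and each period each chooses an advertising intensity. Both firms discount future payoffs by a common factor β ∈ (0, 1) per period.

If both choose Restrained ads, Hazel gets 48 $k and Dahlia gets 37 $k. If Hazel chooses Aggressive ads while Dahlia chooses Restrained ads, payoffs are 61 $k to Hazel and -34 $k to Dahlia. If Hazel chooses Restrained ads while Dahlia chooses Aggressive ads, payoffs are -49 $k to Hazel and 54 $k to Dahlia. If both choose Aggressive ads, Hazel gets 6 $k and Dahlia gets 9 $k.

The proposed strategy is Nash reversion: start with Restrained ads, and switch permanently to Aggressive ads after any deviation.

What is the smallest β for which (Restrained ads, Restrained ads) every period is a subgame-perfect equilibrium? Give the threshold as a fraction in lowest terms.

17/45

Hazel's threshold: (61−48)/(61−6) = 13/55.
Dahlia's threshold: (54−37)/(54−9) = 17/45.
13/55 < 17/45, so Dahlia binds and β* = 17/45.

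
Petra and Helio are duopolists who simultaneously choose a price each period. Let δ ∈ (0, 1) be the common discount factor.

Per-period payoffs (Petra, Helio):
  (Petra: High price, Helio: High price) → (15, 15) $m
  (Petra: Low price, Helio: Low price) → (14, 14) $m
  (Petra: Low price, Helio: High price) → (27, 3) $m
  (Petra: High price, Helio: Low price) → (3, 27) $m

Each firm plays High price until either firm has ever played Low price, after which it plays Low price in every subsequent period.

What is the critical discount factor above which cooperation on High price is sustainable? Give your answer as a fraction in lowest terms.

12/13

One-period gain from deviating is 27 − 15 = 12. The loss is 15 − 14 = 1 in every subsequent period, with present value 1·δ/(1−δ).
Deviation is unprofitable when 1·δ/(1−δ) ≥ 12, i.e. δ/(1−δ) ≥ 12.
Equivalently δ ≥ 12/(12+1) = 12/13.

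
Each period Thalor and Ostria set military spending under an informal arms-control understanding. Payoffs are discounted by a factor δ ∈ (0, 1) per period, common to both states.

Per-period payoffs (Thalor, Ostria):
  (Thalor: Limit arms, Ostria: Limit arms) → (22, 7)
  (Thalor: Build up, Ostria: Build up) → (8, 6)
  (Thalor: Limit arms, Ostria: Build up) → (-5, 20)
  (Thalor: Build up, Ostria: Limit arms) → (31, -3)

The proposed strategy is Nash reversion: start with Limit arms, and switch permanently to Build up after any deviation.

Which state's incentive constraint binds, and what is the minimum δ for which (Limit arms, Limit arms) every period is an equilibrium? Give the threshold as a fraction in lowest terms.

Ostria; δ ≥ 13/14

Thalor's threshold: (31−22)/(31−8) = 9/23.
Ostria's threshold: (20−7)/(20−6) = 13/14.
9/23 < 13/14, so Ostria binds and δ* = 13/14.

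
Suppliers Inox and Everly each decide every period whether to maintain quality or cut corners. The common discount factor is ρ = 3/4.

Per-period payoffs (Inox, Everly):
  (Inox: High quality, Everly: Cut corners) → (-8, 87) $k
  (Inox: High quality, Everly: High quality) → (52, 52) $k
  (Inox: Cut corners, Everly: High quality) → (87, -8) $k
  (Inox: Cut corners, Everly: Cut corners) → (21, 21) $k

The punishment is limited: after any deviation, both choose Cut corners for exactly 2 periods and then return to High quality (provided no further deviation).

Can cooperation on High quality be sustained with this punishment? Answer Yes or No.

Yes

IC: ρ+…+ρ^2 ≥ (87−52)/(52−21) = 35/31.
At ρ = 3/4: partial sum = 1.3125 ≥ 1.1290. Cooperation sustainable.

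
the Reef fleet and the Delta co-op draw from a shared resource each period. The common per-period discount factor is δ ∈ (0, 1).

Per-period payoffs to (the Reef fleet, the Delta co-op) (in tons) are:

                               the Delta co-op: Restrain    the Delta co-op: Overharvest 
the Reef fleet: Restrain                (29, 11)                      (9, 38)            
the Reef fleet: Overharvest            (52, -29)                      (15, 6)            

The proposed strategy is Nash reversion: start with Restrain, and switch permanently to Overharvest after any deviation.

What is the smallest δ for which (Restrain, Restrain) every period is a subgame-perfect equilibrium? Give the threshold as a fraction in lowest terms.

27/32

For the Reef fleet: deviation gain 52−29 = 23, per-period punishment loss 29−15 = 14. IC gives δ ≥ 23/37.
For the Delta co-op: gain 27, loss 5 per period, so δ ≥ 27/32.
The tighter constraint is the Delta co-op's, so cooperation needs δ ≥ 27/32.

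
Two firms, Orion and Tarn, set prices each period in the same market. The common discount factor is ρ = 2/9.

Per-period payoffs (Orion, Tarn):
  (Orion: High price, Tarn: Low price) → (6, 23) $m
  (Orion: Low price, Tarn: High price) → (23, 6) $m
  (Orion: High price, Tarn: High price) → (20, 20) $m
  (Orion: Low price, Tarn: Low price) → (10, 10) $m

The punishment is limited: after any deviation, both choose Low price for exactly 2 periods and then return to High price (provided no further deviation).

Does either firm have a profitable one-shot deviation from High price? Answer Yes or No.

IC: ρ+…+ρ^2 ≥ (23−20)/(20−10) = 3/10.
At ρ = 2/9: partial sum = 0.2716 < 0.3000. Cooperation not sustainable.

Yes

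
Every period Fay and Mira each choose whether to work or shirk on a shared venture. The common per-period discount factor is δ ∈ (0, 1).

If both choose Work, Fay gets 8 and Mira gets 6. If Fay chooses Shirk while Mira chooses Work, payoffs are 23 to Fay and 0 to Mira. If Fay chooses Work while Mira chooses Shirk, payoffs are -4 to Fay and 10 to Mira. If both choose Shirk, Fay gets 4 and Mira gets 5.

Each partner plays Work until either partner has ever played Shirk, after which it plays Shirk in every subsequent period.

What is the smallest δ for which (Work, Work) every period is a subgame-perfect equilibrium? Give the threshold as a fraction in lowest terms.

4/5

Fay's threshold: (23−8)/(23−4) = 15/19.
Mira's threshold: (10−6)/(10−5) = 4/5.
15/19 < 4/5, so Mira binds and δ* = 4/5.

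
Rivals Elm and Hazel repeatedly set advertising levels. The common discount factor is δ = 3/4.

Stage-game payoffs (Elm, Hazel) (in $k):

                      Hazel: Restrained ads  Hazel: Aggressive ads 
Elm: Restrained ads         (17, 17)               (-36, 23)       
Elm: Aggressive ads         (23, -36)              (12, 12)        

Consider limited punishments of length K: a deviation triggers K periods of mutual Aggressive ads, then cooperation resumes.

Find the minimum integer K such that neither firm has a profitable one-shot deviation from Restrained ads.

Need Σ_{k=1}^{K} δ^k ≥ (23−17)/(17−12) = 1.2000 at δ = 3/4.
At K = 1 the sum is 0.7500 < 1.2000; at K = 2 it is 1.3125 ≥ 1.2000.
So the minimum punishment length is K = 2.

2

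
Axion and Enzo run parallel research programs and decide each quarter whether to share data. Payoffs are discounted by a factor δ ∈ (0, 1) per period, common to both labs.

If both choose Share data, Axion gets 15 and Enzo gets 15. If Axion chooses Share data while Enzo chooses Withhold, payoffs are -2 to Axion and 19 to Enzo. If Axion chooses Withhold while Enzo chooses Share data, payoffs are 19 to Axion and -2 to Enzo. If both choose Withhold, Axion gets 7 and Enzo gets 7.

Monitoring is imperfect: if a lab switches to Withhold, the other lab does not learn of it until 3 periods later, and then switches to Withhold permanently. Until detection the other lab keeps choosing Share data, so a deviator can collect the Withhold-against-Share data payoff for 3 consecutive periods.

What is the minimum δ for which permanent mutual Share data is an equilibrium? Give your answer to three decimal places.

0.693

The best deviation is to choose Withhold for all 3 undetected periods, earning 19 each, then 7 forever once detected.
Deviation value: 19(1−δ^3)/(1−δ) + 7δ^3/(1−δ); cooperation value: 15/(1−δ).
IC: 15 ≥ 19(1−δ^3) + 7δ^3 = 19 − 12δ^3.
So δ^3 ≥ 4/12 = 1/3, giving δ ≥ (1/3)^(1/3) ≈ 0.693.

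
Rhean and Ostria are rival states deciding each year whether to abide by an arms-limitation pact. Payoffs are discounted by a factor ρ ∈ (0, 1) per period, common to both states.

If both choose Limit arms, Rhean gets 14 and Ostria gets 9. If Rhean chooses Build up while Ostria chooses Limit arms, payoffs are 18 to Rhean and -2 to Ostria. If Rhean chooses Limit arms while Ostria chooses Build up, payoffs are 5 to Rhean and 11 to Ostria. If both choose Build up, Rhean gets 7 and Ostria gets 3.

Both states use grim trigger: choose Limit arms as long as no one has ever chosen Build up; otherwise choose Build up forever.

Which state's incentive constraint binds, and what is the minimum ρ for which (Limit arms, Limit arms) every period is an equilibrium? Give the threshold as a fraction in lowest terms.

Rhean: cooperation gives 14 each period; deviation gives 18 once then 7 forever.
  14/(1−ρ) ≥ 18 + 7ρ/(1−ρ) ⇒ ρ ≥ 4/11.
Ostria: cooperation gives 9 each period; deviation gives 11 once then 3 forever.
  ρ ≥ 2/8 = 1/4.
Both must hold, so the binding constraint is Rhean's: ρ ≥ 4/11.

Rhean; ρ ≥ 4/11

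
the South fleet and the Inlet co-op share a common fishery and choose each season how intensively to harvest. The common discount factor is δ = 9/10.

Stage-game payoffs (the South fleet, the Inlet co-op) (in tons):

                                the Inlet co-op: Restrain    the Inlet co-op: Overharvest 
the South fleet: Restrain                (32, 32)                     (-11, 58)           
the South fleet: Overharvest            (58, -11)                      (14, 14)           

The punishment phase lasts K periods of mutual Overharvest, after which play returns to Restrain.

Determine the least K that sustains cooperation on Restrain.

2

No profitable deviation requires (32−14)(δ+…+δ^K) ≥ 58−32, i.e. δ+…+δ^K ≥ 13/9 ≈ 1.4444.
With δ = 9/10, the partial sums are K=1: 0.9000, K=2: 1.7100.
K = 2 is the first length at which the sum reaches 1.4444.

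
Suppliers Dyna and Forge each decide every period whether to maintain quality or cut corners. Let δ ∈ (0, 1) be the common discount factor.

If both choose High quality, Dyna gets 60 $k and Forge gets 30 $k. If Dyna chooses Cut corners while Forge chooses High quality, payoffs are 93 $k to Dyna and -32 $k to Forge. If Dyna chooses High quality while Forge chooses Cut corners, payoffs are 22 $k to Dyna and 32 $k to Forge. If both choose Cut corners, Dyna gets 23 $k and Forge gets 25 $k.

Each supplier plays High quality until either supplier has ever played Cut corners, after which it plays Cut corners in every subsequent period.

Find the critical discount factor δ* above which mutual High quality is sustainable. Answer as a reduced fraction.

For Dyna: deviation gain 93−60 = 33, per-period punishment loss 60−23 = 37. IC gives δ ≥ 33/70.
For Forge: gain 2, loss 5 per period, so δ ≥ 2/7.
The tighter constraint is Dyna's, so cooperation needs δ ≥ 33/70.

33/70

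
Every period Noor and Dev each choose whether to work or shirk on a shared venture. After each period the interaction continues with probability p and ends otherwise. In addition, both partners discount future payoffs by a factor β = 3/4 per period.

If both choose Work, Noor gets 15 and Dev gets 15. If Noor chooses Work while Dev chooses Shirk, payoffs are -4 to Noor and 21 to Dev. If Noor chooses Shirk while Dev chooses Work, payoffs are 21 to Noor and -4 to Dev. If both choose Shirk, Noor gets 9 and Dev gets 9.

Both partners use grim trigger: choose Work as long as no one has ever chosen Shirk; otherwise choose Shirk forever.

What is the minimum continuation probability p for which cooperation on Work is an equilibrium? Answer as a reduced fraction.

With continuation probability p and discount β, the effective per-period discount factor is βp.
Grim-trigger IC: βp ≥ (21−15)/(21−9) = 1/2.
So p ≥ (1/2)/(3/4) = 2/3.

2/3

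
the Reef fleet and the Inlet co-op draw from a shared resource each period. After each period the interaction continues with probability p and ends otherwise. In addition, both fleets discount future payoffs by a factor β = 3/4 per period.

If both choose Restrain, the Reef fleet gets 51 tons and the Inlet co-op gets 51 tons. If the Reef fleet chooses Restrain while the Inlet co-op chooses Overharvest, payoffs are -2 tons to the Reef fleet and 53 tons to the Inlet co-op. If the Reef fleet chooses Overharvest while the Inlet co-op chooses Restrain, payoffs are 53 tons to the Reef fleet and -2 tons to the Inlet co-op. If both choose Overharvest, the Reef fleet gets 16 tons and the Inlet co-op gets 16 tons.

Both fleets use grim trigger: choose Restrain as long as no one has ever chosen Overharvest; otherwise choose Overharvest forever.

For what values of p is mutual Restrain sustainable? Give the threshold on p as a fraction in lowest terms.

8/111

With continuation probability p and discount β, the effective per-period discount factor is βp.
Grim-trigger IC: βp ≥ (53−51)/(53−16) = 2/37.
So p ≥ (2/37)/(3/4) = 8/111.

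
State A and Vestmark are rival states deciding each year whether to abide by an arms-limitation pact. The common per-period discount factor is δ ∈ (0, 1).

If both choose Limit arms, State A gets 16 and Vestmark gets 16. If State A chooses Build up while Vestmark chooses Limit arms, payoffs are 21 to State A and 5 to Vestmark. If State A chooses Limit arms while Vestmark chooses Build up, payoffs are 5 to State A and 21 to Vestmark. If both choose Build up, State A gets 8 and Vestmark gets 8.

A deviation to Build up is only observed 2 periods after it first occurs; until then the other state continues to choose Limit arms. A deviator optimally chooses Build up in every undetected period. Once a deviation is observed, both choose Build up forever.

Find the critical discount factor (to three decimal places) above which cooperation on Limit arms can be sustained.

0.620

A deviator earns 21 for 2 periods, then 8 forever; cooperating earns 16 forever. Multiplying the IC by (1−δ):
16 ≥ 21(1−δ^2) + 8δ^2, so 13·δ^2 ≥ 5 and δ^2 ≥ 5/13.
δ ≥ (5/13)^(1/2) ≈ 0.620.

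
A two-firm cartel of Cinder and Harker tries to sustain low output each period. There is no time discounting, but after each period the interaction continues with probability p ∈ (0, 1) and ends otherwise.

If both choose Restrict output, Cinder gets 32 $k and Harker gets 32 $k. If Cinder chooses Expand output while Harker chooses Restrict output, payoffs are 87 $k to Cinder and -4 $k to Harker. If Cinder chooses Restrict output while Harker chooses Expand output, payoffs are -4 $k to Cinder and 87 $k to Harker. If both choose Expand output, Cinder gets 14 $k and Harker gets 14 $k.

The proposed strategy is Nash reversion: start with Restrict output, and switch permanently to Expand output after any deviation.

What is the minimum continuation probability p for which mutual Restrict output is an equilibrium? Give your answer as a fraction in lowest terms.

55/73

With no time discounting, the continuation probability p plays the role of the discount factor.
Grim-trigger IC: 32/(1−p) ≥ 87 + 14p/(1−p) ⇒ p ≥ (87−32)/(87−14) = 55/73.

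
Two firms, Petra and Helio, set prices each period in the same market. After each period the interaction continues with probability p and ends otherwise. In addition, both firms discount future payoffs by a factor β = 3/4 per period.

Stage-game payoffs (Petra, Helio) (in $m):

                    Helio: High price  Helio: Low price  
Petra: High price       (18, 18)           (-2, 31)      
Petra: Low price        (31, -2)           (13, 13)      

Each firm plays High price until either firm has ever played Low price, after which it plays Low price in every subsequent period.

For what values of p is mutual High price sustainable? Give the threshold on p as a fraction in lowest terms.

26/27

With continuation probability p and discount β, the effective per-period discount factor is βp.
Grim-trigger IC: βp ≥ (31−18)/(31−13) = 13/18.
So p ≥ (13/18)/(3/4) = 26/27.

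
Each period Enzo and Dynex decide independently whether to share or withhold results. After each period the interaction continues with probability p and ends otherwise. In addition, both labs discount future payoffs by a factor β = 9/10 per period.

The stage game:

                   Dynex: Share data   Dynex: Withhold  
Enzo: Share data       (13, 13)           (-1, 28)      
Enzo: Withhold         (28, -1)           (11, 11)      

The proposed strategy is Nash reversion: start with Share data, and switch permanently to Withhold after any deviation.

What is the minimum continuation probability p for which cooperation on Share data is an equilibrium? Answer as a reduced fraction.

Expected continuation weight on next period's payoff is β·p = 9/10·p, which plays the role of the discount factor.
Cooperation requires 9/10·p ≥ (28−13)/(28−11) = 15/17, hence p ≥ 50/51.

50/51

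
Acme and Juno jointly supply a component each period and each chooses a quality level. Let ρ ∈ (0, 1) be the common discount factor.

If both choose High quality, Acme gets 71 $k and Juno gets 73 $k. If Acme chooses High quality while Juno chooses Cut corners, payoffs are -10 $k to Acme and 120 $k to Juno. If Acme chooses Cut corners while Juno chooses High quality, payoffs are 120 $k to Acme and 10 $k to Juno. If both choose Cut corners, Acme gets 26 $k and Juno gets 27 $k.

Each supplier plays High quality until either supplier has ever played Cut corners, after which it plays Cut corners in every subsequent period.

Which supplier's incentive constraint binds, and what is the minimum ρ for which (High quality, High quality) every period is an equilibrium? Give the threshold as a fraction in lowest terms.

Acme; ρ ≥ 49/94

For Acme: deviation gain 120−71 = 49, per-period punishment loss 71−26 = 45. IC gives ρ ≥ 49/94.
For Juno: gain 47, loss 46 per period, so ρ ≥ 47/93.
The tighter constraint is Acme's, so cooperation needs ρ ≥ 49/94.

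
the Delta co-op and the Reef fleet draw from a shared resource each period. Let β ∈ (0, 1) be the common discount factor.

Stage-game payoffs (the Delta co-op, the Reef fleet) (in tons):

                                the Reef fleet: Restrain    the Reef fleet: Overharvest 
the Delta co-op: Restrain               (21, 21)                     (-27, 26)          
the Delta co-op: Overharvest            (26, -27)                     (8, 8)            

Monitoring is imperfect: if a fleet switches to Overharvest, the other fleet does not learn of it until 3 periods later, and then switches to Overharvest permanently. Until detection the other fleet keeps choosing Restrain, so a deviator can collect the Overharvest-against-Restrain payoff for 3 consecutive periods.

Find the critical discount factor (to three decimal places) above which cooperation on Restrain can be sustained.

0.652

The best deviation is to choose Overharvest for all 3 undetected periods, earning 26 each, then 8 forever once detected.
Deviation value: 26(1−β^3)/(1−β) + 8β^3/(1−β); cooperation value: 21/(1−β).
IC: 21 ≥ 26(1−β^3) + 8β^3 = 26 − 18β^3.
So β^3 ≥ 5/18, giving β ≥ (5/18)^(1/3) ≈ 0.652.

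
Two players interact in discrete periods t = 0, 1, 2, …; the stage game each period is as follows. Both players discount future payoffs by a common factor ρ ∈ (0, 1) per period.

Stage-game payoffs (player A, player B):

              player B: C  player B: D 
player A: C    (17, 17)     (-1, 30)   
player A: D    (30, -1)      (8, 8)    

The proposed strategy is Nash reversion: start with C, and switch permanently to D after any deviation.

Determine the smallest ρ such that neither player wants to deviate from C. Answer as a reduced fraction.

Under grim trigger the critical discount factor is (T−C)/(T−P) with T = 30, C = 17, P = 8.
ρ* = (30−17)/(30−8) = 13/22.

13/22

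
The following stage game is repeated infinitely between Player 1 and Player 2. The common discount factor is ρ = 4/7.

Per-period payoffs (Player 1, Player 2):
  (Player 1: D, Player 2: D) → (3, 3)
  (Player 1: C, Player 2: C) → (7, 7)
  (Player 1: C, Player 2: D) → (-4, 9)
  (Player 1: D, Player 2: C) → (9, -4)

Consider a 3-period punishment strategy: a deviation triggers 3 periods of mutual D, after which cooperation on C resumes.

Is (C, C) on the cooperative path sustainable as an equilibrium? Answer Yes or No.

Yes

IC: ρ+…+ρ^3 ≥ (9−7)/(7−3) = 1/2.
At ρ = 4/7: partial sum = 1.0845 ≥ 0.5000. Cooperation sustainable.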